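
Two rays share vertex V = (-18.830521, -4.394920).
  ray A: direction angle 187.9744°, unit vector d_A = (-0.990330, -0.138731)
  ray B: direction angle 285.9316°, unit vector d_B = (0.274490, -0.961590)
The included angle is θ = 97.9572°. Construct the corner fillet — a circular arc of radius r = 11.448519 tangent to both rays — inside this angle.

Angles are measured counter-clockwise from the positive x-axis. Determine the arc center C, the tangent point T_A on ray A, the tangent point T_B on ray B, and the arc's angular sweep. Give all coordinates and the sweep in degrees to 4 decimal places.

center=(-27.1055,-17.1144) T_A=(-28.6938,-5.7766) T_B=(-16.0967,-13.9719) sweep=82.0428

bisector direction at 236.9530° = (-0.545327,-0.838224)
center distance |VC| = r/sin(θ/2) = 11.448519/sin(48.9786°) = 15.174364
C = V + |VC|·bis = (-27.1055,-17.1144)
T_A = V + ((C−V)·d_A)·d_A = V + 9.9596·d_A = (-28.6938,-5.7766)
T_B = V + ((C−V)·d_B)·d_B = V + 9.9596·d_B = (-16.0967,-13.9719)
sweep = 180° − θ = 82.0428°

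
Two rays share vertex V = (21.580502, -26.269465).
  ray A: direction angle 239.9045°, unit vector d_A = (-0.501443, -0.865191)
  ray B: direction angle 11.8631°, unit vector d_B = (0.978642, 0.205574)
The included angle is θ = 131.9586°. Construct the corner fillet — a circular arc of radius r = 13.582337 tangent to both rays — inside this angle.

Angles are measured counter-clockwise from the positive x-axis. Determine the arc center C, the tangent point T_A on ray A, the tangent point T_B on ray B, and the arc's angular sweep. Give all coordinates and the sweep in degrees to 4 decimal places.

center=(30.2965,-38.3173) T_A=(18.5452,-31.5066) T_B=(27.5043,-25.0251) sweep=48.0414

bisector direction at 305.8838° = (0.586143,-0.810207)
center distance |VC| = r/sin(θ/2) = 13.582337/sin(65.9793°) = 14.870112
C = V + |VC|·bis = (30.2965,-38.3173)
T_A = V + ((C−V)·d_A)·d_A = V + 6.0531·d_A = (18.5452,-31.5066)
T_B = V + ((C−V)·d_B)·d_B = V + 6.0531·d_B = (27.5043,-25.0251)
sweep = 180° − θ = 48.0414°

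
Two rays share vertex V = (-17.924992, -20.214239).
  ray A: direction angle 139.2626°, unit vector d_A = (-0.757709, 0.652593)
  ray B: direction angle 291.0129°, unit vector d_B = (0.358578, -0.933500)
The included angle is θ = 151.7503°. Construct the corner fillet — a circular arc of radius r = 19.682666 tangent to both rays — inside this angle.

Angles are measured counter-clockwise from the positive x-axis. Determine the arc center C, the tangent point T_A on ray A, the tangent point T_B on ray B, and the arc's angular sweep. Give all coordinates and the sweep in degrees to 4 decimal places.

bisector direction at 215.1378° = (-0.817771,-0.575544)
center distance |VC| = r/sin(θ/2) = 19.682666/sin(75.8752°) = 20.296299
C = V + |VC|·bis = (-34.5227,-31.8957)
T_A = V + ((C−V)·d_A)·d_A = V + 4.9530·d_A = (-21.6779,-16.9819)
T_B = V + ((C−V)·d_B)·d_B = V + 4.9530·d_B = (-16.1489,-24.8379)
sweep = 180° − θ = 28.2497°

center=(-34.5227,-31.8957) T_A=(-21.6779,-16.9819) T_B=(-16.1489,-24.8379) sweep=28.2497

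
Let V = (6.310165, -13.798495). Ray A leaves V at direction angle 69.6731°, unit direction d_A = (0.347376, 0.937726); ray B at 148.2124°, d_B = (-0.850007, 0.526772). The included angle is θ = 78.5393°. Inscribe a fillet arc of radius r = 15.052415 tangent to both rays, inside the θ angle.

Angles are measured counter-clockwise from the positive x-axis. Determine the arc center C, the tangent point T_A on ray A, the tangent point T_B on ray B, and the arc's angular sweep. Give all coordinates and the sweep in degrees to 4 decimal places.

bisector direction at 108.9428° = (-0.324623,0.945843)
center distance |VC| = r/sin(θ/2) = 15.052415/sin(39.2696°) = 23.780581
C = V + |VC|·bis = (-1.4096,8.6942)
T_A = V + ((C−V)·d_A)·d_A = V + 18.4103·d_A = (12.7055,3.4654)
T_B = V + ((C−V)·d_B)·d_B = V + 18.4103·d_B = (-9.3388,-4.1004)
sweep = 180° − θ = 101.4607°

center=(-1.4096,8.6942) T_A=(12.7055,3.4654) T_B=(-9.3388,-4.1004) sweep=101.4607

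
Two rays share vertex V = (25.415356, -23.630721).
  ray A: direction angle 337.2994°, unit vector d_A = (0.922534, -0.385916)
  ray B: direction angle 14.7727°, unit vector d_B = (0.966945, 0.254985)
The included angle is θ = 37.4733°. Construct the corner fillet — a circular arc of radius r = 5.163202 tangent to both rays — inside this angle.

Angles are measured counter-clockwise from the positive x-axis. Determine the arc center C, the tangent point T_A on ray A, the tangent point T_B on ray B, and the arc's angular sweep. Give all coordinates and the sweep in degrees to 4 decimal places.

bisector direction at 356.0360° = (0.997608,-0.069129)
center distance |VC| = r/sin(θ/2) = 5.163202/sin(18.7367°) = 16.073784
C = V + |VC|·bis = (41.4507,-24.7419)
T_A = V + ((C−V)·d_A)·d_A = V + 15.2220·d_A = (39.4581,-29.5051)
T_B = V + ((C−V)·d_B)·d_B = V + 15.2220·d_B = (40.1341,-19.7494)
sweep = 180° − θ = 142.5267°

center=(41.4507,-24.7419) T_A=(39.4581,-29.5051) T_B=(40.1341,-19.7494) sweep=142.5267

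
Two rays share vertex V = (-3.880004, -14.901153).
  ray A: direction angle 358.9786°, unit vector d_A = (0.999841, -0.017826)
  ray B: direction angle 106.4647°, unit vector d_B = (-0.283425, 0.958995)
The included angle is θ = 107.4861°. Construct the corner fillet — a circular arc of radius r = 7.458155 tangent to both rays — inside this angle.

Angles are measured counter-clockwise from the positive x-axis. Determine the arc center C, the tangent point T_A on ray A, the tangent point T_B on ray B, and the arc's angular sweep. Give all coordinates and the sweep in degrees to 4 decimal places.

bisector direction at 52.7217° = (0.605688,0.795702)
center distance |VC| = r/sin(θ/2) = 7.458155/sin(53.7430°) = 9.249015
C = V + |VC|·bis = (1.7220,-7.5417)
T_A = V + ((C−V)·d_A)·d_A = V + 5.4699·d_A = (1.5891,-14.9987)
T_B = V + ((C−V)·d_B)·d_B = V + 5.4699·d_B = (-5.4303,-9.6555)
sweep = 180° − θ = 72.5139°

center=(1.7220,-7.5417) T_A=(1.5891,-14.9987) T_B=(-5.4303,-9.6555) sweep=72.5139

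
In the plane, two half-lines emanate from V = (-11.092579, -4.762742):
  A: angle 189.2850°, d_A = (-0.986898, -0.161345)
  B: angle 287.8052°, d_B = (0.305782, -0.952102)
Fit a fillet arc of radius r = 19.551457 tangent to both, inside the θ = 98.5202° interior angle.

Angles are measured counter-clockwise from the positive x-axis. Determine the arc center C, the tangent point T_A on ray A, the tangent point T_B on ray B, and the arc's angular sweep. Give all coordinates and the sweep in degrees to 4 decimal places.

bisector direction at 238.5451° = (-0.521827,-0.853051)
center distance |VC| = r/sin(θ/2) = 19.551457/sin(49.2601°) = 25.804371
C = V + |VC|·bis = (-24.5580,-26.7752)
T_A = V + ((C−V)·d_A)·d_A = V + 16.8406·d_A = (-27.7125,-7.4799)
T_B = V + ((C−V)·d_B)·d_B = V + 16.8406·d_B = (-5.9430,-20.7967)
sweep = 180° − θ = 81.4798°

center=(-24.5580,-26.7752) T_A=(-27.7125,-7.4799) T_B=(-5.9430,-20.7967) sweep=81.4798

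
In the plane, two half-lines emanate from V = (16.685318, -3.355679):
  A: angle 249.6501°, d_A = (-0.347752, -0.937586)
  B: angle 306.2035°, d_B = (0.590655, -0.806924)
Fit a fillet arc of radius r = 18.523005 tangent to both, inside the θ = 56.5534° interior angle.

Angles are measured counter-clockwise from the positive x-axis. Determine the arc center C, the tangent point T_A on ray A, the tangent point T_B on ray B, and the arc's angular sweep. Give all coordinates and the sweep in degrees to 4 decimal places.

bisector direction at 277.9268° = (0.137908,-0.990445)
center distance |VC| = r/sin(θ/2) = 18.523005/sin(28.2767°) = 39.100333
C = V + |VC|·bis = (22.0776,-42.0824)
T_A = V + ((C−V)·d_A)·d_A = V + 34.4345·d_A = (4.7106,-35.6410)
T_B = V + ((C−V)·d_B)·d_B = V + 34.4345·d_B = (37.0242,-31.1417)
sweep = 180° − θ = 123.4466°

center=(22.0776,-42.0824) T_A=(4.7106,-35.6410) T_B=(37.0242,-31.1417) sweep=123.4466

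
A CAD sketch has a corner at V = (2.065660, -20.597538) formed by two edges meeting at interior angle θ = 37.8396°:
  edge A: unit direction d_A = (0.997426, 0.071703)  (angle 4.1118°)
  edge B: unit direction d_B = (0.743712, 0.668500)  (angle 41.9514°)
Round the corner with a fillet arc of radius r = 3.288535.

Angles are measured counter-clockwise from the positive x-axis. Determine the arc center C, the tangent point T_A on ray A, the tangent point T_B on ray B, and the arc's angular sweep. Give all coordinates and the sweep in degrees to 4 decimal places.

bisector direction at 23.0316° = (0.920289,0.391239)
center distance |VC| = r/sin(θ/2) = 3.288535/sin(18.9198°) = 10.142151
C = V + |VC|·bis = (11.3994,-16.6295)
T_A = V + ((C−V)·d_A)·d_A = V + 9.5942·d_A = (11.6352,-19.9096)
T_B = V + ((C−V)·d_B)·d_B = V + 9.5942·d_B = (9.2010,-14.1838)
sweep = 180° − θ = 142.1604°

center=(11.3994,-16.6295) T_A=(11.6352,-19.9096) T_B=(9.2010,-14.1838) sweep=142.1604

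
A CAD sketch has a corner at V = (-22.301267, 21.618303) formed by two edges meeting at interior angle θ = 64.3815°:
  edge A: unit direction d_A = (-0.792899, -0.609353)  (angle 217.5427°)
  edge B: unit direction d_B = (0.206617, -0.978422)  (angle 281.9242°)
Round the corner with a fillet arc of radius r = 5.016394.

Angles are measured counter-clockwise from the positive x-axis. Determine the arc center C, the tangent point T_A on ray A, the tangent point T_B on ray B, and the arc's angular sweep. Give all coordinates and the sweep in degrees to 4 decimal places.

center=(-25.5629,12.7850) T_A=(-28.6197,16.7625) T_B=(-20.6548,13.8215) sweep=115.6185

bisector direction at 249.7334° = (-0.346388,-0.938091)
center distance |VC| = r/sin(θ/2) = 5.016394/sin(32.1908°) = 9.416220
C = V + |VC|·bis = (-25.5629,12.7850)
T_A = V + ((C−V)·d_A)·d_A = V + 7.9688·d_A = (-28.6197,16.7625)
T_B = V + ((C−V)·d_B)·d_B = V + 7.9688·d_B = (-20.6548,13.8215)
sweep = 180° − θ = 115.6185°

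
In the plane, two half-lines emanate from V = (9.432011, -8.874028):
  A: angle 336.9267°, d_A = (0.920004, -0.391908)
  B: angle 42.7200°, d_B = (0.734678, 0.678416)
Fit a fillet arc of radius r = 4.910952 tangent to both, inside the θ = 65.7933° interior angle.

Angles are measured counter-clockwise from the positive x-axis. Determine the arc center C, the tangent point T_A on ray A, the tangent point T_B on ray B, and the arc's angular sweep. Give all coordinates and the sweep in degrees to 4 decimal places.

center=(18.3415,-7.3314) T_A=(16.4168,-11.8495) T_B=(15.0098,-3.7234) sweep=114.2067

bisector direction at 9.8233° = (0.985338,0.170611)
center distance |VC| = r/sin(θ/2) = 4.910952/sin(32.8967°) = 9.042023
C = V + |VC|·bis = (18.3415,-7.3314)
T_A = V + ((C−V)·d_A)·d_A = V + 7.5921·d_A = (16.4168,-11.8495)
T_B = V + ((C−V)·d_B)·d_B = V + 7.5921·d_B = (15.0098,-3.7234)
sweep = 180° − θ = 114.2067°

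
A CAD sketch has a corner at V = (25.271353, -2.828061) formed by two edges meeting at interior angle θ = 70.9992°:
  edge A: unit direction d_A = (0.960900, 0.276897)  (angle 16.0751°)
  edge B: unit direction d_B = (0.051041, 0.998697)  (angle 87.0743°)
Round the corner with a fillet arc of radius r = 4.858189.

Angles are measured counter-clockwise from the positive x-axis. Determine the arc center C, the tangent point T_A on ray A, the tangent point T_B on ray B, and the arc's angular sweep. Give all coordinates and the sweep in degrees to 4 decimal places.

bisector direction at 51.5747° = (0.621494,0.783419)
center distance |VC| = r/sin(θ/2) = 4.858189/sin(35.4996°) = 8.366130
C = V + |VC|·bis = (30.4709,3.7261)
T_A = V + ((C−V)·d_A)·d_A = V + 6.8110·d_A = (31.8161,-0.9421)
T_B = V + ((C−V)·d_B)·d_B = V + 6.8110·d_B = (25.6190,3.9741)
sweep = 180° − θ = 109.0008°

center=(30.4709,3.7261) T_A=(31.8161,-0.9421) T_B=(25.6190,3.9741) sweep=109.0008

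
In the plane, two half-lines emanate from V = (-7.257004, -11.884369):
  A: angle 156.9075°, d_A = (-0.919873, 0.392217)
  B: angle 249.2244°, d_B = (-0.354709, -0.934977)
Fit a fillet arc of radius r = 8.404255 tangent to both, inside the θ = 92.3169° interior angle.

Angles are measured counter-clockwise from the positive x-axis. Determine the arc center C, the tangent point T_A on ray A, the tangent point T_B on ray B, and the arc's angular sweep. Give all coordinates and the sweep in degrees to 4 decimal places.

center=(-17.9777,-16.4496) T_A=(-14.6814,-8.7187) T_B=(-10.1199,-19.4307) sweep=87.6831

bisector direction at 203.0660° = (-0.920054,-0.391790)
center distance |VC| = r/sin(θ/2) = 8.404255/sin(46.1585°) = 11.652216
C = V + |VC|·bis = (-17.9777,-16.4496)
T_A = V + ((C−V)·d_A)·d_A = V + 8.0711·d_A = (-14.6814,-8.7187)
T_B = V + ((C−V)·d_B)·d_B = V + 8.0711·d_B = (-10.1199,-19.4307)
sweep = 180° − θ = 87.6831°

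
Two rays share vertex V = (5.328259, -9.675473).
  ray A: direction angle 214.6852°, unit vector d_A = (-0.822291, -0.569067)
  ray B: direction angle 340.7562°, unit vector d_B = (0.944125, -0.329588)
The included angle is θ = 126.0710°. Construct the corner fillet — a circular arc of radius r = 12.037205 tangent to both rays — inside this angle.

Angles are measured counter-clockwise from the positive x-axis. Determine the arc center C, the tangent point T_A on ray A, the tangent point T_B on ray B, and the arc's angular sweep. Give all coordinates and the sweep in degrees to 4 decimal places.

bisector direction at 277.7207° = (0.134344,-0.990935)
center distance |VC| = r/sin(θ/2) = 12.037205/sin(63.0355°) = 13.505410
C = V + |VC|·bis = (7.1426,-23.0585)
T_A = V + ((C−V)·d_A)·d_A = V + 6.1239·d_A = (0.2927,-13.1604)
T_B = V + ((C−V)·d_B)·d_B = V + 6.1239·d_B = (11.1100,-11.6938)
sweep = 180° − θ = 53.9290°

center=(7.1426,-23.0585) T_A=(0.2927,-13.1604) T_B=(11.1100,-11.6938) sweep=53.9290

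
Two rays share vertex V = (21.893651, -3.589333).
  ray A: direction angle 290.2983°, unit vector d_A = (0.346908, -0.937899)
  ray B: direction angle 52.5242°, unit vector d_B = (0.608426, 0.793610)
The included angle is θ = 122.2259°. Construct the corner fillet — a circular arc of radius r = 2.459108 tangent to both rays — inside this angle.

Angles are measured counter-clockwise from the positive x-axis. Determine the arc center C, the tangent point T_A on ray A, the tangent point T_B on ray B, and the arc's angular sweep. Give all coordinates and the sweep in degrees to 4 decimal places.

bisector direction at 351.4112° = (0.988786,-0.149341)
center distance |VC| = r/sin(θ/2) = 2.459108/sin(61.1129°) = 2.808568
C = V + |VC|·bis = (24.6707,-4.0088)
T_A = V + ((C−V)·d_A)·d_A = V + 1.3568·d_A = (22.3643,-4.8619)
T_B = V + ((C−V)·d_B)·d_B = V + 1.3568·d_B = (22.7191,-2.5126)
sweep = 180° − θ = 57.7741°

center=(24.6707,-4.0088) T_A=(22.3643,-4.8619) T_B=(22.7191,-2.5126) sweep=57.7741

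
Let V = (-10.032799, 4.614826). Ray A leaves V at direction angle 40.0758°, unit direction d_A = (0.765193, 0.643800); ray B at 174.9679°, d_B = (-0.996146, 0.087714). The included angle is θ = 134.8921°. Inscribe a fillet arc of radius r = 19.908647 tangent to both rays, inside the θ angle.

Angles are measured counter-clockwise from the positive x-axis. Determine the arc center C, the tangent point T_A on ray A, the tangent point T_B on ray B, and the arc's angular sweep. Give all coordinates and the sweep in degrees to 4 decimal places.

bisector direction at 107.5218° = (-0.301069,0.953602)
center distance |VC| = r/sin(θ/2) = 19.908647/sin(67.4460°) = 21.557382
C = V + |VC|·bis = (-16.5231,25.1720)
T_A = V + ((C−V)·d_A)·d_A = V + 8.2684·d_A = (-3.7059,9.9380)
T_B = V + ((C−V)·d_B)·d_B = V + 8.2684·d_B = (-18.2693,5.3401)
sweep = 180° − θ = 45.1079°

center=(-16.5231,25.1720) T_A=(-3.7059,9.9380) T_B=(-18.2693,5.3401) sweep=45.1079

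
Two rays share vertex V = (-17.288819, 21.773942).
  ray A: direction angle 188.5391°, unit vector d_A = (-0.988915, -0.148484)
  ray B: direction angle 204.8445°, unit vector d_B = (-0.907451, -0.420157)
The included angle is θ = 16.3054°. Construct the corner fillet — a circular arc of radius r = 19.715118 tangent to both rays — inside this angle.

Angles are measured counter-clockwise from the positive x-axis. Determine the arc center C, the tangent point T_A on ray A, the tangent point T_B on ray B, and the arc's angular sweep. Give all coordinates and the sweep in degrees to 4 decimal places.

bisector direction at 196.6918° = (-0.957864,-0.287223)
center distance |VC| = r/sin(θ/2) = 19.715118/sin(8.1527°) = 139.023129
C = V + |VC|·bis = (-150.4540,-18.1568)
T_A = V + ((C−V)·d_A)·d_A = V + 137.6181·d_A = (-153.3814,1.3398)
T_B = V + ((C−V)·d_B)·d_B = V + 137.6181·d_B = (-142.1706,-36.0473)
sweep = 180° − θ = 163.6946°

center=(-150.4540,-18.1568) T_A=(-153.3814,1.3398) T_B=(-142.1706,-36.0473) sweep=163.6946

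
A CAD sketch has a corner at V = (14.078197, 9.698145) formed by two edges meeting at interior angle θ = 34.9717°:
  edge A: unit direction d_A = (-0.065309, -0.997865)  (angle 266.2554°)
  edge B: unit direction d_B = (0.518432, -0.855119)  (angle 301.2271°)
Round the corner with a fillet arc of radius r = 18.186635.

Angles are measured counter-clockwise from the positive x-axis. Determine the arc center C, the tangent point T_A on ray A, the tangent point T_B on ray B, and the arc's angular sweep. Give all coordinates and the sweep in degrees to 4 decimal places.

center=(28.4557,-49.0967) T_A=(10.3079,-47.9090) T_B=(44.0074,-39.6682) sweep=145.0283

bisector direction at 283.7413° = (0.237538,-0.971378)
center distance |VC| = r/sin(θ/2) = 18.186635/sin(17.4858°) = 60.527239
C = V + |VC|·bis = (28.4557,-49.0967)
T_A = V + ((C−V)·d_A)·d_A = V + 57.7303·d_A = (10.3079,-47.9090)
T_B = V + ((C−V)·d_B)·d_B = V + 57.7303·d_B = (44.0074,-39.6682)
sweep = 180° − θ = 145.0283°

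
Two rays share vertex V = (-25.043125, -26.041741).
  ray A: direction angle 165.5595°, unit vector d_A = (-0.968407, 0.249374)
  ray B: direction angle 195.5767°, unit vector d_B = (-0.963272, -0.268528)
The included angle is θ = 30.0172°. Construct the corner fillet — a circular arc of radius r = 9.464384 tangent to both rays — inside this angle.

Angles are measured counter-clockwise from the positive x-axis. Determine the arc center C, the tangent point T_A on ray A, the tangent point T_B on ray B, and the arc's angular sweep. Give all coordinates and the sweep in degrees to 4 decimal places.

center=(-61.5884,-26.4041) T_A=(-59.2283,-17.2387) T_B=(-59.0470,-35.5209) sweep=149.9828

bisector direction at 180.5681° = (-0.999951,-0.009915)
center distance |VC| = r/sin(θ/2) = 9.464384/sin(15.0086°) = 36.547099
C = V + |VC|·bis = (-61.5884,-26.4041)
T_A = V + ((C−V)·d_A)·d_A = V + 35.3004·d_A = (-59.2283,-17.2387)
T_B = V + ((C−V)·d_B)·d_B = V + 35.3004·d_B = (-59.0470,-35.5209)
sweep = 180° − θ = 149.9828°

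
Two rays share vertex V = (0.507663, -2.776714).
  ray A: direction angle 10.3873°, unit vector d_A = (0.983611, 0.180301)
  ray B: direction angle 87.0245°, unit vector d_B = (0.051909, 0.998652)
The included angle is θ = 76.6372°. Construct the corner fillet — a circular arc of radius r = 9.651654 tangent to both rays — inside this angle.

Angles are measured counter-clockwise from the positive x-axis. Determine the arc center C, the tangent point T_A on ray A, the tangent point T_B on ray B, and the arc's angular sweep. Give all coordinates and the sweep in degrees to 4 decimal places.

center=(10.7803,8.9188) T_A=(12.5205,-0.5747) T_B=(1.1416,9.4198) sweep=103.3628

bisector direction at 48.7059° = (0.659924,0.751332)
center distance |VC| = r/sin(θ/2) = 9.651654/sin(38.3186°) = 15.566336
C = V + |VC|·bis = (10.7803,8.9188)
T_A = V + ((C−V)·d_A)·d_A = V + 12.2130·d_A = (12.5205,-0.5747)
T_B = V + ((C−V)·d_B)·d_B = V + 12.2130·d_B = (1.1416,9.4198)
sweep = 180° − θ = 103.3628°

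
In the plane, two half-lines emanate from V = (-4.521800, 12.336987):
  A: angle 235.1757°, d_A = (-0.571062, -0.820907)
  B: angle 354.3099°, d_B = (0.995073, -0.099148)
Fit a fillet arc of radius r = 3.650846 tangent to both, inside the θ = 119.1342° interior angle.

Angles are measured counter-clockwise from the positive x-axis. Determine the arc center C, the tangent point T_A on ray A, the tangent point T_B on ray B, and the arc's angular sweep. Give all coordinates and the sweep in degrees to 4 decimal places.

center=(-2.7496,8.4915) T_A=(-5.7466,10.5763) T_B=(-2.3876,12.1243) sweep=60.8658

bisector direction at 294.7428° = (0.418546,-0.908196)
center distance |VC| = r/sin(θ/2) = 3.650846/sin(59.5671°) = 4.234225
C = V + |VC|·bis = (-2.7496,8.4915)
T_A = V + ((C−V)·d_A)·d_A = V + 2.1448·d_A = (-5.7466,10.5763)
T_B = V + ((C−V)·d_B)·d_B = V + 2.1448·d_B = (-2.3876,12.1243)
sweep = 180° − θ = 60.8658°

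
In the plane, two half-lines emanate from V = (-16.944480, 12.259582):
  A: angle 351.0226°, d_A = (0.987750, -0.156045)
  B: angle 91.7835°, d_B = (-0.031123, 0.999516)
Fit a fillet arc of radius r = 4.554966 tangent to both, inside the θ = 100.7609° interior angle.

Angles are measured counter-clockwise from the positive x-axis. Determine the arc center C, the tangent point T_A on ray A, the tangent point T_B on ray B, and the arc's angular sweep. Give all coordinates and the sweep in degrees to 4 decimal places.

center=(-12.5091,16.1703) T_A=(-13.2199,11.6712) T_B=(-17.0618,16.0286) sweep=79.2391

bisector direction at 41.4031° = (0.750076,0.661352)
center distance |VC| = r/sin(θ/2) = 4.554966/sin(50.3805°) = 5.913269
C = V + |VC|·bis = (-12.5091,16.1703)
T_A = V + ((C−V)·d_A)·d_A = V + 3.7708·d_A = (-13.2199,11.6712)
T_B = V + ((C−V)·d_B)·d_B = V + 3.7708·d_B = (-17.0618,16.0286)
sweep = 180° − θ = 79.2391°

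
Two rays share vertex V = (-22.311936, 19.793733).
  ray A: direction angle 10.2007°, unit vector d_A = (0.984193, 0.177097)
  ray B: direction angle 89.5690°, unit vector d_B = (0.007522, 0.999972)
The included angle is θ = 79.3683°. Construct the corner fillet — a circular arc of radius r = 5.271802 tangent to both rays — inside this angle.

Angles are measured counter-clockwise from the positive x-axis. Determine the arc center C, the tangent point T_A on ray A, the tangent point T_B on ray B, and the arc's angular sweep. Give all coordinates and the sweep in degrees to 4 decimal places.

bisector direction at 49.8849° = (0.644326,0.764751)
center distance |VC| = r/sin(θ/2) = 5.271802/sin(39.6842°) = 8.255831
C = V + |VC|·bis = (-16.9925,26.1074)
T_A = V + ((C−V)·d_A)·d_A = V + 6.3535·d_A = (-16.0589,20.9189)
T_B = V + ((C−V)·d_B)·d_B = V + 6.3535·d_B = (-22.2641,26.1470)
sweep = 180° − θ = 100.6317°

center=(-16.9925,26.1074) T_A=(-16.0589,20.9189) T_B=(-22.2641,26.1470) sweep=100.6317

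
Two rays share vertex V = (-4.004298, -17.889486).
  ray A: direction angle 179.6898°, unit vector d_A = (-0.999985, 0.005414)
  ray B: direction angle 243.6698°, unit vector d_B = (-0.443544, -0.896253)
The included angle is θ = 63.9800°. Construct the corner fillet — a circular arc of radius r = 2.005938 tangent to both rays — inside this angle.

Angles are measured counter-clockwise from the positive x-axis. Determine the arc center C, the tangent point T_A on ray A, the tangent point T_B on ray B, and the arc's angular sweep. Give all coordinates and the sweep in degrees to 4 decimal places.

bisector direction at 211.6798° = (-0.850996,-0.525172)
center distance |VC| = r/sin(θ/2) = 2.005938/sin(31.9900°) = 3.786423
C = V + |VC|·bis = (-7.2265,-19.8780)
T_A = V + ((C−V)·d_A)·d_A = V + 3.2114·d_A = (-7.2157,-17.8721)
T_B = V + ((C−V)·d_B)·d_B = V + 3.2114·d_B = (-5.4287,-20.7677)
sweep = 180° − θ = 116.0200°

center=(-7.2265,-19.8780) T_A=(-7.2157,-17.8721) T_B=(-5.4287,-20.7677) sweep=116.0200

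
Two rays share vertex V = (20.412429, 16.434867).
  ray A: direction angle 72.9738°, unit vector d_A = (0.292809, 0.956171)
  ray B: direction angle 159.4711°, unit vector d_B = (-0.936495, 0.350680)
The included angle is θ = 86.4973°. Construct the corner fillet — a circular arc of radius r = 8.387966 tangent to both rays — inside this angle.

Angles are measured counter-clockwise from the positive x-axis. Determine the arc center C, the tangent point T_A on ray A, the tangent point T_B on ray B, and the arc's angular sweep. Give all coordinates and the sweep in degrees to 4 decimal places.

center=(15.0031,27.4172) T_A=(23.0234,24.9611) T_B=(12.0616,19.5619) sweep=93.5027

bisector direction at 116.2225° = (-0.441857,0.897085)
center distance |VC| = r/sin(θ/2) = 8.387966/sin(43.2486°) = 12.242242
C = V + |VC|·bis = (15.0031,27.4172)
T_A = V + ((C−V)·d_A)·d_A = V + 8.9171·d_A = (23.0234,24.9611)
T_B = V + ((C−V)·d_B)·d_B = V + 8.9171·d_B = (12.0616,19.5619)
sweep = 180° − θ = 93.5027°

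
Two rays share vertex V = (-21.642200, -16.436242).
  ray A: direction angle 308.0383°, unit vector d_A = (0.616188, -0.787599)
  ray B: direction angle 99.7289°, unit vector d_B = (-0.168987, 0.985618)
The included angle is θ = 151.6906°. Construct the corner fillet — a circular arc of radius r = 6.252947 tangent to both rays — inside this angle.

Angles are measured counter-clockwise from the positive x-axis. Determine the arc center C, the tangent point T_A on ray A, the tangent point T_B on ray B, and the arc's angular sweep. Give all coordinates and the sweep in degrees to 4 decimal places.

center=(-15.7457,-13.8253) T_A=(-20.6705,-17.6783) T_B=(-21.9087,-14.8819) sweep=28.3094

bisector direction at 23.8836° = (0.914370,0.404880)
center distance |VC| = r/sin(θ/2) = 6.252947/sin(75.8453°) = 6.448737
C = V + |VC|·bis = (-15.7457,-13.8253)
T_A = V + ((C−V)·d_A)·d_A = V + 1.5770·d_A = (-20.6705,-17.6783)
T_B = V + ((C−V)·d_B)·d_B = V + 1.5770·d_B = (-21.9087,-14.8819)
sweep = 180° − θ = 28.3094°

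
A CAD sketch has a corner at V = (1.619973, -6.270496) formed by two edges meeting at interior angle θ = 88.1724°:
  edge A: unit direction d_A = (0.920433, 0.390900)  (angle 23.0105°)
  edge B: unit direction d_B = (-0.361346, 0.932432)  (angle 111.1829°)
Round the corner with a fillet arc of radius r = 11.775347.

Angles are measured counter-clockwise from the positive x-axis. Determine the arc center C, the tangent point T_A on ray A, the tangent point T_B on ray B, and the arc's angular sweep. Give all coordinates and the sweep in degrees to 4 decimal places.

bisector direction at 67.0967° = (0.389177,0.921163)
center distance |VC| = r/sin(θ/2) = 11.775347/sin(44.0862°) = 16.924929
C = V + |VC|·bis = (8.2068,9.3201)
T_A = V + ((C−V)·d_A)·d_A = V + 12.1571·d_A = (12.8097,-1.5183)
T_B = V + ((C−V)·d_B)·d_B = V + 12.1571·d_B = (-2.7729,5.0651)
sweep = 180° − θ = 91.8276°

center=(8.2068,9.3201) T_A=(12.8097,-1.5183) T_B=(-2.7729,5.0651) sweep=91.8276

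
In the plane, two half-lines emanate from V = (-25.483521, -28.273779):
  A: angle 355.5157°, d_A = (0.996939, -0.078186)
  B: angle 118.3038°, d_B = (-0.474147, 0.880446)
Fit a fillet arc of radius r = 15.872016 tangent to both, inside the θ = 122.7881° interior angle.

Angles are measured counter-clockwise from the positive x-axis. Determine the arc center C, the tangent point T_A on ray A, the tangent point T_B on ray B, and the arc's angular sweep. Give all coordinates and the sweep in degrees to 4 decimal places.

bisector direction at 56.9097° = (0.545959,0.837812)
center distance |VC| = r/sin(θ/2) = 15.872016/sin(61.3941°) = 18.078841
C = V + |VC|·bis = (-15.6132,-13.1271)
T_A = V + ((C−V)·d_A)·d_A = V + 8.6558·d_A = (-16.8542,-28.9505)
T_B = V + ((C−V)·d_B)·d_B = V + 8.6558·d_B = (-29.5877,-20.6528)
sweep = 180° − θ = 57.2119°

center=(-15.6132,-13.1271) T_A=(-16.8542,-28.9505) T_B=(-29.5877,-20.6528) sweep=57.2119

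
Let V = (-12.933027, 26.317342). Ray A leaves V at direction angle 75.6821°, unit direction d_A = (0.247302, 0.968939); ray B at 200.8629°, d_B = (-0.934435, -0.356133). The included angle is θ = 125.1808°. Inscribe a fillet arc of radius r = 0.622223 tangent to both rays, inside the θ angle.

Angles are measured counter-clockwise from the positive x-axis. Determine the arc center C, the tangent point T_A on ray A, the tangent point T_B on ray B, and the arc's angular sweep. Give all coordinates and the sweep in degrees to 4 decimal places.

center=(-13.4561,26.7839) T_A=(-12.8532,26.6300) T_B=(-13.2345,26.2024) sweep=54.8192

bisector direction at 138.2725° = (-0.746319,0.665589)
center distance |VC| = r/sin(θ/2) = 0.622223/sin(62.5904°) = 0.700908
C = V + |VC|·bis = (-13.4561,26.7839)
T_A = V + ((C−V)·d_A)·d_A = V + 0.3227·d_A = (-12.8532,26.6300)
T_B = V + ((C−V)·d_B)·d_B = V + 0.3227·d_B = (-13.2345,26.2024)
sweep = 180° − θ = 54.8192°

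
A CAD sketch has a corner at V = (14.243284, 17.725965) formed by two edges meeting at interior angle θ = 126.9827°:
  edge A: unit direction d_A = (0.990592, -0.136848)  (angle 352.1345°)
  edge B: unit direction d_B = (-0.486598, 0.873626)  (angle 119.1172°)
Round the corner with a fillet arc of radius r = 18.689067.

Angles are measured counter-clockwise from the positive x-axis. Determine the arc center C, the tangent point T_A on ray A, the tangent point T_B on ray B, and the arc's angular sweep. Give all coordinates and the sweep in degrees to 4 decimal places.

center=(26.0347,34.9636) T_A=(23.4771,16.4503) T_B=(9.7074,25.8695) sweep=53.0173

bisector direction at 55.6259° = (0.564595,0.825368)
center distance |VC| = r/sin(θ/2) = 18.689067/sin(63.4913°) = 20.884743
C = V + |VC|·bis = (26.0347,34.9636)
T_A = V + ((C−V)·d_A)·d_A = V + 9.3215·d_A = (23.4771,16.4503)
T_B = V + ((C−V)·d_B)·d_B = V + 9.3215·d_B = (9.7074,25.8695)
sweep = 180° − θ = 53.0173°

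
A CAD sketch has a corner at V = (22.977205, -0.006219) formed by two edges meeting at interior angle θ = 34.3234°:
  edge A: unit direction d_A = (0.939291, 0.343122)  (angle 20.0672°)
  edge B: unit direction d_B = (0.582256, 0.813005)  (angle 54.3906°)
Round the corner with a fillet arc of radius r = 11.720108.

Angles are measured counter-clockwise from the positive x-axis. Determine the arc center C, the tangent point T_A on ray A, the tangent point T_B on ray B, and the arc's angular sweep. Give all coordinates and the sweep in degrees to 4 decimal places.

center=(54.6031,24.0243) T_A=(58.6246,13.0157) T_B=(45.0746,30.8484) sweep=145.6766

bisector direction at 37.2289° = (0.796225,0.605001)
center distance |VC| = r/sin(θ/2) = 11.720108/sin(17.1617°) = 39.719833
C = V + |VC|·bis = (54.6031,24.0243)
T_A = V + ((C−V)·d_A)·d_A = V + 37.9513·d_A = (58.6246,13.0157)
T_B = V + ((C−V)·d_B)·d_B = V + 37.9513·d_B = (45.0746,30.8484)
sweep = 180° − θ = 145.6766°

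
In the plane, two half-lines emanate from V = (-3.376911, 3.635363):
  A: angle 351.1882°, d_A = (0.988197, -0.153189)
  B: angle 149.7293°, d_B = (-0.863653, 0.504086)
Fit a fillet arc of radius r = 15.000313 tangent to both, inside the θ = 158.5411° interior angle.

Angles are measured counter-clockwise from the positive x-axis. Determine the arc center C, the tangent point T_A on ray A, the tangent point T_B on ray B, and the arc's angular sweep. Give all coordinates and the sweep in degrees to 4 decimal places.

bisector direction at 70.4588° = (0.334485,0.942401)
center distance |VC| = r/sin(θ/2) = 15.000313/sin(79.2706°) = 15.267226
C = V + |VC|·bis = (1.7298,18.0232)
T_A = V + ((C−V)·d_A)·d_A = V + 2.8423·d_A = (-0.5681,3.1999)
T_B = V + ((C−V)·d_B)·d_B = V + 2.8423·d_B = (-5.8317,5.0681)
sweep = 180° − θ = 21.4589°

center=(1.7298,18.0232) T_A=(-0.5681,3.1999) T_B=(-5.8317,5.0681) sweep=21.4589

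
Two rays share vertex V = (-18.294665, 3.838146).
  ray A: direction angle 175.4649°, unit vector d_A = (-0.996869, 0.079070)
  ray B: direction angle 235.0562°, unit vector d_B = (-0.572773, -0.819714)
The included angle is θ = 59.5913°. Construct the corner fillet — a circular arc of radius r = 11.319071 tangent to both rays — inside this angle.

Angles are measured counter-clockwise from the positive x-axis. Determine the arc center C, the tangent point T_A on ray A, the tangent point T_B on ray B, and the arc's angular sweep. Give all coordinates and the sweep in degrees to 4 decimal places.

center=(-38.8955,-5.8825) T_A=(-38.0005,5.4012) T_B=(-29.6171,-12.3657) sweep=120.4087

bisector direction at 205.2606° = (-0.904377,-0.426735)
center distance |VC| = r/sin(θ/2) = 11.319071/sin(29.7956°) = 22.779004
C = V + |VC|·bis = (-38.8955,-5.8825)
T_A = V + ((C−V)·d_A)·d_A = V + 19.7677·d_A = (-38.0005,5.4012)
T_B = V + ((C−V)·d_B)·d_B = V + 19.7677·d_B = (-29.6171,-12.3657)
sweep = 180° − θ = 120.4087°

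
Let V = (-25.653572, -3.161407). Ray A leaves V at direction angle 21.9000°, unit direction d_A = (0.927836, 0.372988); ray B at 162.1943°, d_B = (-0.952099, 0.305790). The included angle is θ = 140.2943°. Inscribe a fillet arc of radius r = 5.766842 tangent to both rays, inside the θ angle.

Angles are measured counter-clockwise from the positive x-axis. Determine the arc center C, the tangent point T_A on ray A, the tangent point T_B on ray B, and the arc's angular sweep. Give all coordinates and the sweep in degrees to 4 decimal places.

bisector direction at 92.0472° = (-0.035722,0.999362)
center distance |VC| = r/sin(θ/2) = 5.766842/sin(70.1471°) = 6.131234
C = V + |VC|·bis = (-25.8726,2.9659)
T_A = V + ((C−V)·d_A)·d_A = V + 2.0822·d_A = (-23.7216,-2.3848)
T_B = V + ((C−V)·d_B)·d_B = V + 2.0822·d_B = (-27.6360,-2.5247)
sweep = 180° − θ = 39.7057°

center=(-25.8726,2.9659) T_A=(-23.7216,-2.3848) T_B=(-27.6360,-2.5247) sweep=39.7057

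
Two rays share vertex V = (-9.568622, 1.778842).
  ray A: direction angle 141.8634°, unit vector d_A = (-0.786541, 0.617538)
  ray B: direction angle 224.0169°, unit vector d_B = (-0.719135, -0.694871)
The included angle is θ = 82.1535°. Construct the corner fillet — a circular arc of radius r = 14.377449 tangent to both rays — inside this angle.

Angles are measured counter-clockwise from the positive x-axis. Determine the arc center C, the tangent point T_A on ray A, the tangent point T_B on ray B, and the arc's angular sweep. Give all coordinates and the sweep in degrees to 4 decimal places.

center=(-31.4210,0.6565) T_A=(-22.5424,11.9649) T_B=(-21.4305,-9.6828) sweep=97.8465

bisector direction at 182.9401° = (-0.998684,-0.051293)
center distance |VC| = r/sin(θ/2) = 14.377449/sin(41.0767°) = 21.881173
C = V + |VC|·bis = (-31.4210,0.6565)
T_A = V + ((C−V)·d_A)·d_A = V + 16.4947·d_A = (-22.5424,11.9649)
T_B = V + ((C−V)·d_B)·d_B = V + 16.4947·d_B = (-21.4305,-9.6828)
sweep = 180° − θ = 97.8465°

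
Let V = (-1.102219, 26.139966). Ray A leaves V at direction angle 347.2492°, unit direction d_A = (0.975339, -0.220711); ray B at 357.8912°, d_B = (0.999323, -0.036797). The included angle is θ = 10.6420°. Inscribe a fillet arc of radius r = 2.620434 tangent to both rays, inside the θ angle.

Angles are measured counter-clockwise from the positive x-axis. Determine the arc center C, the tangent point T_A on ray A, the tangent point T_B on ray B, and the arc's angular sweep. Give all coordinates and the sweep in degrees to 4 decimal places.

bisector direction at 352.5702° = (0.991604,-0.129311)
center distance |VC| = r/sin(θ/2) = 2.620434/sin(5.3210°) = 28.257065
C = V + |VC|·bis = (26.9176,22.4860)
T_A = V + ((C−V)·d_A)·d_A = V + 28.1353·d_A = (26.3392,19.9302)
T_B = V + ((C−V)·d_B)·d_B = V + 28.1353·d_B = (27.0140,25.1047)
sweep = 180° − θ = 169.3580°

center=(26.9176,22.4860) T_A=(26.3392,19.9302) T_B=(27.0140,25.1047) sweep=169.3580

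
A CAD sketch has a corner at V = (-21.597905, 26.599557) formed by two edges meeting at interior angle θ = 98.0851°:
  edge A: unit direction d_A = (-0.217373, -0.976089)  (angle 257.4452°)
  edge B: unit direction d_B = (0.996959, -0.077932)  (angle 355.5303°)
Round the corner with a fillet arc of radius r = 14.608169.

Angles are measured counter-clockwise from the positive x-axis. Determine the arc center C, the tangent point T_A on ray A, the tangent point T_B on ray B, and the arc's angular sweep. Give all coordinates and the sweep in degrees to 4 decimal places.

center=(-10.0953,11.0477) T_A=(-24.3541,14.2231) T_B=(-8.9568,25.6114) sweep=81.9149

bisector direction at 306.4878° = (0.594651,-0.803984)
center distance |VC| = r/sin(θ/2) = 14.608169/sin(49.0425°) = 19.343532
C = V + |VC|·bis = (-10.0953,11.0477)
T_A = V + ((C−V)·d_A)·d_A = V + 12.6797·d_A = (-24.3541,14.2231)
T_B = V + ((C−V)·d_B)·d_B = V + 12.6797·d_B = (-8.9568,25.6114)
sweep = 180° − θ = 81.9149°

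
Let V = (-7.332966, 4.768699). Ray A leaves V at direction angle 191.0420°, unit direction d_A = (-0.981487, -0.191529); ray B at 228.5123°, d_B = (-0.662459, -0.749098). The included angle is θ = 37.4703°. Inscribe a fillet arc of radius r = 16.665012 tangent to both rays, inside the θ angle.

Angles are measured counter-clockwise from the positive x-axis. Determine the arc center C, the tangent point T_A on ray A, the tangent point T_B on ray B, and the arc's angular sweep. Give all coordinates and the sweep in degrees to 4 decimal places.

bisector direction at 209.7772° = (-0.867964,-0.496628)
center distance |VC| = r/sin(θ/2) = 16.665012/sin(18.7352°) = 51.884564
C = V + |VC|·bis = (-52.3669,-20.9986)
T_A = V + ((C−V)·d_A)·d_A = V + 49.1354·d_A = (-55.5587,-4.6421)
T_B = V + ((C−V)·d_B)·d_B = V + 49.1354·d_B = (-39.8832,-32.0385)
sweep = 180° − θ = 142.5297°

center=(-52.3669,-20.9986) T_A=(-55.5587,-4.6421) T_B=(-39.8832,-32.0385) sweep=142.5297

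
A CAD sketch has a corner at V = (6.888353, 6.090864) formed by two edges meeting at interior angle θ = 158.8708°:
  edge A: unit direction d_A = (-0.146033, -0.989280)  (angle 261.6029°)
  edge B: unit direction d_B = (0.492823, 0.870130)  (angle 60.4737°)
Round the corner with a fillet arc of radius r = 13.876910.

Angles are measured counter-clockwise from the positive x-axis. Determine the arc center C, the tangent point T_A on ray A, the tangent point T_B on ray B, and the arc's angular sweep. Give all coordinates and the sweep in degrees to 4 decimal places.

bisector direction at 341.0383° = (0.945736,-0.324936)
center distance |VC| = r/sin(θ/2) = 13.876910/sin(79.4354°) = 14.116196
C = V + |VC|·bis = (20.2385,1.5040)
T_A = V + ((C−V)·d_A)·d_A = V + 2.5881·d_A = (6.5104,3.5305)
T_B = V + ((C−V)·d_B)·d_B = V + 2.5881·d_B = (8.1638,8.3429)
sweep = 180° − θ = 21.1292°

center=(20.2385,1.5040) T_A=(6.5104,3.5305) T_B=(8.1638,8.3429) sweep=21.1292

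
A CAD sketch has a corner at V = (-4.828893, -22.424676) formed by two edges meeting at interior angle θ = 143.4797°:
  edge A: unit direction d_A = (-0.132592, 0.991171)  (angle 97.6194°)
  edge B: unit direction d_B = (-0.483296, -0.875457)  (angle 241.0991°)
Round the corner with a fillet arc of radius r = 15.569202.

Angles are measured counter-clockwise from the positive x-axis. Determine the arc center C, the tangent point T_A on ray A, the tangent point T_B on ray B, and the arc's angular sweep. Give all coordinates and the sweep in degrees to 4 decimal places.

center=(-20.9418,-19.3974) T_A=(-5.5100,-17.3330) T_B=(-7.3116,-26.9219) sweep=36.5203

bisector direction at 169.3593° = (-0.982804,0.184650)
center distance |VC| = r/sin(θ/2) = 15.569202/sin(71.7399°) = 16.394784
C = V + |VC|·bis = (-20.9418,-19.3974)
T_A = V + ((C−V)·d_A)·d_A = V + 5.1370·d_A = (-5.5100,-17.3330)
T_B = V + ((C−V)·d_B)·d_B = V + 5.1370·d_B = (-7.3116,-26.9219)
sweep = 180° − θ = 36.5203°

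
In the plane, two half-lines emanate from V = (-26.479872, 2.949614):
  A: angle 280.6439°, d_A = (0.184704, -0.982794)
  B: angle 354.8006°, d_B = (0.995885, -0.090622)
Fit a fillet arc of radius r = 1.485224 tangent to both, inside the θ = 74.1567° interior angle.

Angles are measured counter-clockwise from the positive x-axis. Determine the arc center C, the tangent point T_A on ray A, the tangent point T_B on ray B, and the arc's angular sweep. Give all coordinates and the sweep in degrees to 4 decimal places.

center=(-24.6572,1.2924) T_A=(-26.1169,1.0181) T_B=(-24.5226,2.7715) sweep=105.8433

bisector direction at 317.7222° = (0.739892,-0.672725)
center distance |VC| = r/sin(θ/2) = 1.485224/sin(37.0784°) = 2.463440
C = V + |VC|·bis = (-24.6572,1.2924)
T_A = V + ((C−V)·d_A)·d_A = V + 1.9654·d_A = (-26.1169,1.0181)
T_B = V + ((C−V)·d_B)·d_B = V + 1.9654·d_B = (-24.5226,2.7715)
sweep = 180° − θ = 105.8433°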